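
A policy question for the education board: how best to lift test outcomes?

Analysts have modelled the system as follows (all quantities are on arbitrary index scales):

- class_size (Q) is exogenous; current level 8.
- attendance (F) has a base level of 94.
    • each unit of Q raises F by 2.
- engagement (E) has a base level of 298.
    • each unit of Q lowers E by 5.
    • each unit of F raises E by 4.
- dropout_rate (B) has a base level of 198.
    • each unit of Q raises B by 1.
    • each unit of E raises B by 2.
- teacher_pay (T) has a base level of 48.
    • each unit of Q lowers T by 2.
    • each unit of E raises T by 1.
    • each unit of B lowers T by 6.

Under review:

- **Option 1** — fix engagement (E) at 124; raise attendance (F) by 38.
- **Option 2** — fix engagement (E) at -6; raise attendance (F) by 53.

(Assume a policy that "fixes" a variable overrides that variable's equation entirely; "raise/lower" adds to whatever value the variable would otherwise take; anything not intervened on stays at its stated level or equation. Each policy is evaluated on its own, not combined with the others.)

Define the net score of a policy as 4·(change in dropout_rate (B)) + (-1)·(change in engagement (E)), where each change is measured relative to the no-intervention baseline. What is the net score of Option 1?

Baseline:
  Q = 8
  F = 94 + 2·8 = 110
  E = 298 − 5·8 + 4·110 = 698
  B = 198 + 8 + 2·698 = 1602
Option 1 (E := 124, F + 38):
  Q = 8
  F = 94 + 2·8 (+38 from intervention) = 148
  E = 124
  B = 198 + 8 + 2·124 = 454
ΔB = 454 − 1602 = -1148; ΔE = 124 − 698 = -574
Score = 4·(-1148) + (-1)·(-574) = -4018

-4018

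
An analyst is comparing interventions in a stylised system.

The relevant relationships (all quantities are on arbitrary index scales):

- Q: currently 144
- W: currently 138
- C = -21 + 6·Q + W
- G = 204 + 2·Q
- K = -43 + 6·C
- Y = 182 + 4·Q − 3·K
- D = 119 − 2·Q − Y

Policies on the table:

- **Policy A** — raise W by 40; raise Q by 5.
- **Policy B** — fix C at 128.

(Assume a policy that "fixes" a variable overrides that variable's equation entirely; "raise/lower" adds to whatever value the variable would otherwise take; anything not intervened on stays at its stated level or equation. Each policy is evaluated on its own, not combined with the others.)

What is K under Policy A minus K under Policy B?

5538

Policy A (W + 40, Q + 5):
  Q = 144 + 5 = 149
  W = 138 + 40 = 178
  C = -21 + 6·149 + 178 = 1051
  K = -43 + 6·1051 = 6263
Policy B (C := 128):
  Q = 144
  W = 138
  C = 128
  K = -43 + 6·128 = 725
K: 6263 − 725 = 5538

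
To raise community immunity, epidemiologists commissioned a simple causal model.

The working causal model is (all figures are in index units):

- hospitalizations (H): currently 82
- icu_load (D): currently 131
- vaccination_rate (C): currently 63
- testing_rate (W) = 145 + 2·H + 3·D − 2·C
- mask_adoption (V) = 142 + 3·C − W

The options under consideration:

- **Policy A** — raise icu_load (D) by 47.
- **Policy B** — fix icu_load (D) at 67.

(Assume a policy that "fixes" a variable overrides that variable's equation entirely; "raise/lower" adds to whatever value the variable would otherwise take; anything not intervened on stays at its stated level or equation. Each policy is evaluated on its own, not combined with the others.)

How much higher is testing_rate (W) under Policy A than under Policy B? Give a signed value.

333

Policy A (D + 47):
  H = 82
  D = 131 + 47 = 178
  C = 63
  W = 145 + 2·82 + 3·178 − 2·63 = 717
Policy B (D := 67):
  H = 82
  D = 67
  C = 63
  W = 145 + 2·82 + 3·67 − 2·63 = 384
W: 717 − 384 = 333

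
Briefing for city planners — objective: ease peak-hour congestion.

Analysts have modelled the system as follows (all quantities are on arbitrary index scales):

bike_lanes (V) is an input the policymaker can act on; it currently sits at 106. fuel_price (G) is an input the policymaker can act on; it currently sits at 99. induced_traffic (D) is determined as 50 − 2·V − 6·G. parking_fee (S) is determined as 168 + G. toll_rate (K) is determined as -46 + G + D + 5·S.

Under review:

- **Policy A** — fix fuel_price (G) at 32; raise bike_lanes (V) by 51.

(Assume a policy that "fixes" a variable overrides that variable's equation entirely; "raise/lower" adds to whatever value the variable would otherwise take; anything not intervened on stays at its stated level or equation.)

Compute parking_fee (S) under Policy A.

200

Policy A (G := 32, V + 51):
  G = 32
  S = 168 + 32 = 200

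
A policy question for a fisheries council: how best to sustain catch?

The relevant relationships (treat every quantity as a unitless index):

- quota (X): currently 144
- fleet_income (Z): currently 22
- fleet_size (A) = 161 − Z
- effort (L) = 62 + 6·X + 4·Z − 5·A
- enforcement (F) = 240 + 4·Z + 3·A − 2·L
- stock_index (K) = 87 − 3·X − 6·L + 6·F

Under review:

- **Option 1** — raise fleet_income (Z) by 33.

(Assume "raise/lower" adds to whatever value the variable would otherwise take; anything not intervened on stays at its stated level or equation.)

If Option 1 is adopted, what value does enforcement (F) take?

Option 1 (Z + 33):
  X = 144
  Z = 22 + 33 = 55
  A = 161 − 55 = 106
  L = 62 + 6·144 + 4·55 − 5·106 = 616
  F = 240 + 4·55 + 3·106 − 2·616 = -454

-454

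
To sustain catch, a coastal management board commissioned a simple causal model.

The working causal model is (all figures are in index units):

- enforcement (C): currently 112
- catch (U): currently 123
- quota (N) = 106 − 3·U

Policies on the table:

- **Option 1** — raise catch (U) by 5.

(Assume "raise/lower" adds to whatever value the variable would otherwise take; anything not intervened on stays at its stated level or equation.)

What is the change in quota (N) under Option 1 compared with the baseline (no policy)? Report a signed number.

Baseline:
  U = 123
  N = 106 − 3·123 = -263
Option 1 (U + 5):
  U = 123 + 5 = 128
  N = 106 − 3·128 = -278
Change in N: -278 − (-263) = -15

-15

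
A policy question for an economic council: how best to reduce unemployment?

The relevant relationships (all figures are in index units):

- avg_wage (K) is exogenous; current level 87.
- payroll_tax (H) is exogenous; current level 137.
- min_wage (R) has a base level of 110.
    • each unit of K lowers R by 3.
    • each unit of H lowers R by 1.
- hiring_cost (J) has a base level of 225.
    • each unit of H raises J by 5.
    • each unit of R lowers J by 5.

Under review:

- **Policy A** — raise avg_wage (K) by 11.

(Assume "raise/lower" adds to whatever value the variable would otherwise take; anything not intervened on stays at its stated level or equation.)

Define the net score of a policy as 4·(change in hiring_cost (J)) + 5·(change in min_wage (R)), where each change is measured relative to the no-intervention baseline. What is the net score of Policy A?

495

Baseline:
  K = 87
  H = 137
  R = 110 − 3·87 − 137 = -288
  J = 225 + 5·137 − 5·(-288) = 2350
Policy A (K + 11):
  K = 87 + 11 = 98
  H = 137
  R = 110 − 3·98 − 137 = -321
  J = 225 + 5·137 − 5·(-321) = 2515
ΔJ = 2515 − 2350 = 165; ΔR = -321 − (-288) = -33
Score = 4·165 + 5·(-33) = 495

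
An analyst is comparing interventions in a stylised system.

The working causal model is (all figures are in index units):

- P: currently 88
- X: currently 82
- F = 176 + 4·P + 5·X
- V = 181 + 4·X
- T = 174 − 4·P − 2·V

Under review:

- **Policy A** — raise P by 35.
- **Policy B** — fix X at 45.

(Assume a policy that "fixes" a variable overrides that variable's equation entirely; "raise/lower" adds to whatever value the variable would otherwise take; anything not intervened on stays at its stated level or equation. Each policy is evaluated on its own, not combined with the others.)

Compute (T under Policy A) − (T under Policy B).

-436

Policy A (P + 35):
  P = 88 + 35 = 123
  X = 82
  V = 181 + 4·82 = 509
  T = 174 − 4·123 − 2·509 = -1336
Policy B (X := 45):
  P = 88
  X = 45
  V = 181 + 4·45 = 361
  T = 174 − 4·88 − 2·361 = -900
T: -1336 − (-900) = -436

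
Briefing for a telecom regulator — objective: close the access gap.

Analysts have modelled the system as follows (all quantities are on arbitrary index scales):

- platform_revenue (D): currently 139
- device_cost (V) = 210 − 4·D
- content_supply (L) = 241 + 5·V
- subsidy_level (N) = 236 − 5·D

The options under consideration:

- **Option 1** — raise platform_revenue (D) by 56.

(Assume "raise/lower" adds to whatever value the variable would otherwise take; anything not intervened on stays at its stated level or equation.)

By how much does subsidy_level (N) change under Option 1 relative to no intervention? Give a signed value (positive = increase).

-280

Baseline:
  D = 139
  N = 236 − 5·139 = -459
Option 1 (D + 56):
  D = 139 + 56 = 195
  N = 236 − 5·195 = -739
Change in N: -739 − (-459) = -280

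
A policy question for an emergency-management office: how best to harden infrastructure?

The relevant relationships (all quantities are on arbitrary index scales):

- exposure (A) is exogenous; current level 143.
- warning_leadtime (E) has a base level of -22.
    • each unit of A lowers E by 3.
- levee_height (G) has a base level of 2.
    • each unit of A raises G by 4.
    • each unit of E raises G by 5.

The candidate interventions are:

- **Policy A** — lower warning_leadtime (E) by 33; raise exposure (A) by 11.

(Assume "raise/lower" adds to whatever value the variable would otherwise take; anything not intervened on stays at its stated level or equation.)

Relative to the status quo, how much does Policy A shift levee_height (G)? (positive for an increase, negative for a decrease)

Baseline:
  A = 143
  E = -22 − 3·143 = -451
  G = 2 + 4·143 + 5·(-451) = -1681
Policy A (E − 33, A + 11):
  A = 143 + 11 = 154
  E = -22 − 3·154 (−33 from intervention) = -517
  G = 2 + 4·154 + 5·(-517) = -1967
Change in G: -1967 − (-1681) = -286

-286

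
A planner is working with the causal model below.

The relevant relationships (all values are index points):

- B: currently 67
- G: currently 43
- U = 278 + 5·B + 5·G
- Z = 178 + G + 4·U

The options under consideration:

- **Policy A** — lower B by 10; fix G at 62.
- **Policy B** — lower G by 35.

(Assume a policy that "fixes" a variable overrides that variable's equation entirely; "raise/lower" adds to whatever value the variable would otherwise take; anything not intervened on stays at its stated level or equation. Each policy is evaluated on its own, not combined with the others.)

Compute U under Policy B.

653

Policy B (G − 35):
  B = 67
  G = 43 − 35 = 8
  U = 278 + 5·67 + 5·8 = 653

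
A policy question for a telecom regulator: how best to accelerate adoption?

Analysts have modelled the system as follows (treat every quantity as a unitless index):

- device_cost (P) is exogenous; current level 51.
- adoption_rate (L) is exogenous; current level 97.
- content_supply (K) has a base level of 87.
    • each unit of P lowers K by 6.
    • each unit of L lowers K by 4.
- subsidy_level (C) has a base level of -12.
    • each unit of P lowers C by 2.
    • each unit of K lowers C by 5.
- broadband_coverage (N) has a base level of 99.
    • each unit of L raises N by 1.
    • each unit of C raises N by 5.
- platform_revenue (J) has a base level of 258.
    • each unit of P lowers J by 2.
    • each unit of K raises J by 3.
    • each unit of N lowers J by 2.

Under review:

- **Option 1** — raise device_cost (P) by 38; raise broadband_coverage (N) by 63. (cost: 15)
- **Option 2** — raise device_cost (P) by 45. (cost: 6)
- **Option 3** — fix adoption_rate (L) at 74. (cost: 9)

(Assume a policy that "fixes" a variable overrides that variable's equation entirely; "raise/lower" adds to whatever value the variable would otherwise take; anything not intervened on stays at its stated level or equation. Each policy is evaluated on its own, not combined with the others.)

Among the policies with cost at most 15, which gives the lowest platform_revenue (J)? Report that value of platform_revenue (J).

Option 1 (P + 38, N + 63):
  P = 51 + 38 = 89
  L = 97
  K = 87 − 6·89 − 4·97 = -835
  C = -12 − 2·89 − 5·(-835) = 3985
  N = 99 + 97 + 5·3985 (+63 from intervention) = 20184
  J = 258 − 2·89 + 3·(-835) − 2·20184 = -42793
Option 2 (P + 45):
  P = 51 + 45 = 96
  L = 97
  K = 87 − 6·96 − 4·97 = -877
  C = -12 − 2·96 − 5·(-877) = 4181
  N = 99 + 97 + 5·4181 = 21101
  J = 258 − 2·96 + 3·(-877) − 2·21101 = -44767
Option 3 (L := 74):
  P = 51
  L = 74
  K = 87 − 6·51 − 4·74 = -515
  C = -12 − 2·51 − 5·(-515) = 2461
  N = 99 + 74 + 5·2461 = 12478
  J = 258 − 2·51 + 3·(-515) − 2·12478 = -26345
Comparing — Option 1: J=-42793, Option 2: J=-44767, Option 3: J=-26345. Lowest is -44767 (Option 2).

-44767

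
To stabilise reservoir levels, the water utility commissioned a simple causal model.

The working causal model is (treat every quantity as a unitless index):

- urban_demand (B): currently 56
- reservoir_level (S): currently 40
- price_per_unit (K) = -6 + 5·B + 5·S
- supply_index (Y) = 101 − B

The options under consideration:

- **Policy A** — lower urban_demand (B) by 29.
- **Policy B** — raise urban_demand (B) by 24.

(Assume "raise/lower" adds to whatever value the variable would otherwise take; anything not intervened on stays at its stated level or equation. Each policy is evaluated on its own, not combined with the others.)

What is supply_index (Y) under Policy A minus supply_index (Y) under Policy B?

53

Policy A (B − 29):
  B = 56 − 29 = 27
  Y = 101 − 27 = 74
Policy B (B + 24):
  B = 56 + 24 = 80
  Y = 101 − 80 = 21
Y: 74 − 21 = 53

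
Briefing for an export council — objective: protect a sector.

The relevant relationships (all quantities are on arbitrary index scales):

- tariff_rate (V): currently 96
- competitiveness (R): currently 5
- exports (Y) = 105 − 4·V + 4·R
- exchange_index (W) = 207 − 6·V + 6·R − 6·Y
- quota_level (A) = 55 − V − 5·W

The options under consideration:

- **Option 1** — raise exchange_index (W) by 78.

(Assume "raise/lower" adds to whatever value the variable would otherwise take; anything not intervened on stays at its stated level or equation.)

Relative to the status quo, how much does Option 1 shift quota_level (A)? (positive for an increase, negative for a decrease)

-390

Baseline:
  V = 96
  R = 5
  Y = 105 − 4·96 + 4·5 = -259
  W = 207 − 6·96 + 6·5 − 6·(-259) = 1215
  A = 55 − 96 − 5·1215 = -6116
Option 1 (W + 78):
  V = 96
  R = 5
  Y = 105 − 4·96 + 4·5 = -259
  W = 207 − 6·96 + 6·5 − 6·(-259) (+78 from intervention) = 1293
  A = 55 − 96 − 5·1293 = -6506
Change in A: -6506 − (-6116) = -390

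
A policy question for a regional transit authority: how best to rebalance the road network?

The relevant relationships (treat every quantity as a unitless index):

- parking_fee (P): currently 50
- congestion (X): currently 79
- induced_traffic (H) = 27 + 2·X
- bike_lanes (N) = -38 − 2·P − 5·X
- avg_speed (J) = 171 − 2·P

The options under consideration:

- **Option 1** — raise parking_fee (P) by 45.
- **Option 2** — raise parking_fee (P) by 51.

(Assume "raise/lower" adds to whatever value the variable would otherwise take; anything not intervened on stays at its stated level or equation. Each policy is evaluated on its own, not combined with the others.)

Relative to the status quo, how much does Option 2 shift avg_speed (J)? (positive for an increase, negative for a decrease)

-102

Baseline:
  P = 50
  J = 171 − 2·50 = 71
Option 2 (P + 51):
  P = 50 + 51 = 101
  J = 171 − 2·101 = -31
Change in J: -31 − 71 = -102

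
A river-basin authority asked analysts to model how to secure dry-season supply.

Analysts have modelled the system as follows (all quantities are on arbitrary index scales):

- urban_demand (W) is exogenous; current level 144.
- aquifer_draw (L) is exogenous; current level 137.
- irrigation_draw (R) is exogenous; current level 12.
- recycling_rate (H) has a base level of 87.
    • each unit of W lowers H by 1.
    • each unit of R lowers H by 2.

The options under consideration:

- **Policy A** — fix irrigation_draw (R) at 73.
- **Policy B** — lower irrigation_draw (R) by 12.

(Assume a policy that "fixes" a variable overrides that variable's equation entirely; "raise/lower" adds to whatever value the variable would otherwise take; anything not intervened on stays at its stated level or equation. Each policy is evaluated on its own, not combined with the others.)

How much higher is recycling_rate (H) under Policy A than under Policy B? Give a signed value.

-146

Policy A (R := 73):
  W = 144
  R = 73
  H = 87 − 144 − 2·73 = -203
Policy B (R − 12):
  W = 144
  R = 12 − 12 = 0
  H = 87 − 144 − 2·0 = -57
H: -203 − (-57) = -146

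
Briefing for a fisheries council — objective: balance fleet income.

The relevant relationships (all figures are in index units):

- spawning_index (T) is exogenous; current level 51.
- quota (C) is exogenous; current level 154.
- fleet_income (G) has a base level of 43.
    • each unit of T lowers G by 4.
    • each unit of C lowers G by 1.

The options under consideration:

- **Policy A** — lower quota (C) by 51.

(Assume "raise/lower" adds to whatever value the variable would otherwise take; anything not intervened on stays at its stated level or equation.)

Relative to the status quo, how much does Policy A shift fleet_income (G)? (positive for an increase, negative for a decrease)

Baseline:
  T = 51
  C = 154
  G = 43 − 4·51 − 154 = -315
Policy A (C − 51):
  T = 51
  C = 154 − 51 = 103
  G = 43 − 4·51 − 103 = -264
Change in G: -264 − (-315) = 51

51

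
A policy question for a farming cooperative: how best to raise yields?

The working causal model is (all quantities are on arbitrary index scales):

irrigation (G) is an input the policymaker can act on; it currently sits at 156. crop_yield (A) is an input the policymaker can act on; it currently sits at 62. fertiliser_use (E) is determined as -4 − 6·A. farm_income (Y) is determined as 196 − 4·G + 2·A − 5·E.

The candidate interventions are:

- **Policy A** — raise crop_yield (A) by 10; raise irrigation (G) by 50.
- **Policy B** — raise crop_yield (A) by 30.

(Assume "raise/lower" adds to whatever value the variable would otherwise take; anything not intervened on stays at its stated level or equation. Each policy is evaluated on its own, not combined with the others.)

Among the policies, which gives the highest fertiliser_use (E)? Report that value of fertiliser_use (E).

-436

Policy A (A + 10, G + 50):
  A = 62 + 10 = 72
  E = -4 − 6·72 = -436
Policy B (A + 30):
  A = 62 + 30 = 92
  E = -4 − 6·92 = -556
Comparing — Policy A: E=-436, Policy B: E=-556. Highest is -436 (Policy A).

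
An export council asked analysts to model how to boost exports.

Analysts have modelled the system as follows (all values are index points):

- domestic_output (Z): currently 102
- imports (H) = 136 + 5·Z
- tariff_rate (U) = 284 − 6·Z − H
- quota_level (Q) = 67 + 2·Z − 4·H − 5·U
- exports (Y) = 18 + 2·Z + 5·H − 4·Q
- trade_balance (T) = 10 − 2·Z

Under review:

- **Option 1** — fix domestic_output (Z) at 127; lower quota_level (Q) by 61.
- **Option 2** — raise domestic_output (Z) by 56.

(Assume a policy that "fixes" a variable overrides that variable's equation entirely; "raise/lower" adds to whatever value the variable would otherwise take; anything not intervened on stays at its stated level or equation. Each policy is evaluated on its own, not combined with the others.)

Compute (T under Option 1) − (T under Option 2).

Option 1 (Z := 127, Q − 61):
  Z = 127
  T = 10 − 2·127 = -244
Option 2 (Z + 56):
  Z = 102 + 56 = 158
  T = 10 − 2·158 = -306
T: -244 − (-306) = 62

62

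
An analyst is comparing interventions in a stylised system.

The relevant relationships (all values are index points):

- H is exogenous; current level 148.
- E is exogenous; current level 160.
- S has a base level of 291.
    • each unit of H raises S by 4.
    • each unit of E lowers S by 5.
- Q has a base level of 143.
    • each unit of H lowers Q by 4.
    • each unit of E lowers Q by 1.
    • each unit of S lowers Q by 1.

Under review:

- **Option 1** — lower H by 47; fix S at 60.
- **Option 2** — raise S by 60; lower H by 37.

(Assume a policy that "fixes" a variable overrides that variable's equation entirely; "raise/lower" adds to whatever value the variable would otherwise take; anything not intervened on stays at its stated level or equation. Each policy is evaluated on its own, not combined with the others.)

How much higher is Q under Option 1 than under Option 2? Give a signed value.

Option 1 (H − 47, S := 60):
  H = 148 − 47 = 101
  E = 160
  S = 60
  Q = 143 − 4·101 − 160 − 60 = -481
Option 2 (S + 60, H − 37):
  H = 148 − 37 = 111
  E = 160
  S = 291 + 4·111 − 5·160 (+60 from intervention) = -5
  Q = 143 − 4·111 − 160 − (-5) = -456
Q: -481 − (-456) = -25

-25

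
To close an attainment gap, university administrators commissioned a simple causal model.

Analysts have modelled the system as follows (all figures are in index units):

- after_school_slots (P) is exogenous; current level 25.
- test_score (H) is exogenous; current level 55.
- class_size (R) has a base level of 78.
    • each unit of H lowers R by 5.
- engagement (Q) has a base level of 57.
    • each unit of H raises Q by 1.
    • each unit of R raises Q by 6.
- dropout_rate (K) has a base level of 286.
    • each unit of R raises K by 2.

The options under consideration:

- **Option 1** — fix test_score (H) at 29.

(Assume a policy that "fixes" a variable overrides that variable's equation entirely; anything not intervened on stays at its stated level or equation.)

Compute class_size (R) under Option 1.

Option 1 (H := 29):
  H = 29
  R = 78 − 5·29 = -67

-67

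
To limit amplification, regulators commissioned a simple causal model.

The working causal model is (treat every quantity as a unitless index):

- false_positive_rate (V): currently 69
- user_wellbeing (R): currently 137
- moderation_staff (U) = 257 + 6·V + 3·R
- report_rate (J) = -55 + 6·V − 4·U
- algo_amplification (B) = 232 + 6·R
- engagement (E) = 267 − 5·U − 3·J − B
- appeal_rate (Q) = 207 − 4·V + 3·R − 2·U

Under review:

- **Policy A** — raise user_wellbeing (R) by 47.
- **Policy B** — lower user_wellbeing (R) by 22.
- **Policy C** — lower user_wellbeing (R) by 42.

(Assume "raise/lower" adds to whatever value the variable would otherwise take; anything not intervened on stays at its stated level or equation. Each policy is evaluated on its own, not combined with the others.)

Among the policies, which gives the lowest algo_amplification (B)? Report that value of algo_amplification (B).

Policy A (R + 47):
  R = 137 + 47 = 184
  B = 232 + 6·184 = 1336
Policy B (R − 22):
  R = 137 − 22 = 115
  B = 232 + 6·115 = 922
Policy C (R − 42):
  R = 137 − 42 = 95
  B = 232 + 6·95 = 802
Comparing — Policy A: B=1336, Policy B: B=922, Policy C: B=802. Lowest is 802 (Policy C).

802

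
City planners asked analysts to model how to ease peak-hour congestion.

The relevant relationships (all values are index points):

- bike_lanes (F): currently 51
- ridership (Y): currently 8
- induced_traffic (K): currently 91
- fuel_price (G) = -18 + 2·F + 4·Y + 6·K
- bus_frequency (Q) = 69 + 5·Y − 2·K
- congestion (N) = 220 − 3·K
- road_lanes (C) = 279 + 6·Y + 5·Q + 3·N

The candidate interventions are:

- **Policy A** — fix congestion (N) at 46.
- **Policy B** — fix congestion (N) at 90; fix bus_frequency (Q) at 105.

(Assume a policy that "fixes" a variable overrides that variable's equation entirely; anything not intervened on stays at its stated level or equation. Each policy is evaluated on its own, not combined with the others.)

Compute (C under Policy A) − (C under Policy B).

-1022

Policy A (N := 46):
  Y = 8
  K = 91
  Q = 69 + 5·8 − 2·91 = -73
  N = 46
  C = 279 + 6·8 + 5·(-73) + 3·46 = 100
Policy B (N := 90, Q := 105):
  Y = 8
  K = 91
  Q = 105
  N = 90
  C = 279 + 6·8 + 5·105 + 3·90 = 1122
C: 100 − 1122 = -1022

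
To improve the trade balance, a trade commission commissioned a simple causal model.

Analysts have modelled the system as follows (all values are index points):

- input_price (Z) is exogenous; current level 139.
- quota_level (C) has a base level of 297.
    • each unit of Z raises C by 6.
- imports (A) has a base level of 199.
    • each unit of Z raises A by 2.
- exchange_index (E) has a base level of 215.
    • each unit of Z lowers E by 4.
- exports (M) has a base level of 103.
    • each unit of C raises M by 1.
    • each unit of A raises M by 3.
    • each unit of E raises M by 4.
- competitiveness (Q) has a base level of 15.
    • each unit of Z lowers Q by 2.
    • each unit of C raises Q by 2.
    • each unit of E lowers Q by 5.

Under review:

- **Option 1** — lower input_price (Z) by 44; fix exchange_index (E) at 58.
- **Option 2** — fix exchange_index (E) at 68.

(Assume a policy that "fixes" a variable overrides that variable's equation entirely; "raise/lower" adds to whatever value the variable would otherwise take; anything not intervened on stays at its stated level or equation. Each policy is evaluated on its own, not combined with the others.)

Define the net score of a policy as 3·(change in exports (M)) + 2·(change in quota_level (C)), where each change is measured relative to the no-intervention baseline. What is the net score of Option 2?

4908

Baseline:
  Z = 139
  C = 297 + 6·139 = 1131
  A = 199 + 2·139 = 477
  E = 215 − 4·139 = -341
  M = 103 + 1131 + 3·477 + 4·(-341) = 1301
Option 2 (E := 68):
  Z = 139
  C = 297 + 6·139 = 1131
  A = 199 + 2·139 = 477
  E = 68
  M = 103 + 1131 + 3·477 + 4·68 = 2937
ΔM = 2937 − 1301 = 1636; ΔC = 1131 − 1131 = 0
Score = 3·1636 + 2·0 = 4908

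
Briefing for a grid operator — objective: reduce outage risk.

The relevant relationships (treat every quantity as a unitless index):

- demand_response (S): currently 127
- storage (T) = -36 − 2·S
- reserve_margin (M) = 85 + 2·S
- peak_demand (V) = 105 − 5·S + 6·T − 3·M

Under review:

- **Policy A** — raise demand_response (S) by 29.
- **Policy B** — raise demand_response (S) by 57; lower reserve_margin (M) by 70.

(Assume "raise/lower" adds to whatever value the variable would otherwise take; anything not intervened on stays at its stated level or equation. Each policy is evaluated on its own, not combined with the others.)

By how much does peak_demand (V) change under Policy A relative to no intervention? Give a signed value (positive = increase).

-667

Baseline:
  S = 127
  T = -36 − 2·127 = -290
  M = 85 + 2·127 = 339
  V = 105 − 5·127 + 6·(-290) − 3·339 = -3287
Policy A (S + 29):
  S = 127 + 29 = 156
  T = -36 − 2·156 = -348
  M = 85 + 2·156 = 397
  V = 105 − 5·156 + 6·(-348) − 3·397 = -3954
Change in V: -3954 − (-3287) = -667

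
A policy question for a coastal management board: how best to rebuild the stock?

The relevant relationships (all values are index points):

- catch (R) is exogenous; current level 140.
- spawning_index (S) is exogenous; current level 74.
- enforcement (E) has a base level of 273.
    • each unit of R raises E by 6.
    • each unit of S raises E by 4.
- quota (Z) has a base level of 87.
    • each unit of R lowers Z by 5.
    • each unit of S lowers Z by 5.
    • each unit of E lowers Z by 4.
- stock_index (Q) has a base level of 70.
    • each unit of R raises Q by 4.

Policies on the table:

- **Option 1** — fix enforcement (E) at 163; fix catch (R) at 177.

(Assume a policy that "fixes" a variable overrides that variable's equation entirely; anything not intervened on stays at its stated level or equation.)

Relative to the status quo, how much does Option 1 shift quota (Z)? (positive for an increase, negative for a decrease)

Baseline:
  R = 140
  S = 74
  E = 273 + 6·140 + 4·74 = 1409
  Z = 87 − 5·140 − 5·74 − 4·1409 = -6619
Option 1 (E := 163, R := 177):
  R = 177
  S = 74
  E = 163
  Z = 87 − 5·177 − 5·74 − 4·163 = -1820
Change in Z: -1820 − (-6619) = 4799

4799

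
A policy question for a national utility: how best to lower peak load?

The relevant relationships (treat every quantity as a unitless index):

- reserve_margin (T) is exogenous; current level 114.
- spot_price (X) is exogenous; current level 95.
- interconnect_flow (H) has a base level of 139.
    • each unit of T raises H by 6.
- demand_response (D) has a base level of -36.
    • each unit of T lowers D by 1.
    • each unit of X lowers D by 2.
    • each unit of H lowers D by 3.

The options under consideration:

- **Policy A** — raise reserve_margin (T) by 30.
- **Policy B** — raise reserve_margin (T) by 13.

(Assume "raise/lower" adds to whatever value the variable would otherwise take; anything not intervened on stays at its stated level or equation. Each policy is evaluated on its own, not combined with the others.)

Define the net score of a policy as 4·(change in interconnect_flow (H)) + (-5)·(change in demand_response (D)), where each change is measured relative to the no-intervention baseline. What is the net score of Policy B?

1547

Baseline:
  T = 114
  X = 95
  H = 139 + 6·114 = 823
  D = -36 − 114 − 2·95 − 3·823 = -2809
Policy B (T + 13):
  T = 114 + 13 = 127
  X = 95
  H = 139 + 6·127 = 901
  D = -36 − 127 − 2·95 − 3·901 = -3056
ΔH = 901 − 823 = 78; ΔD = -3056 − (-2809) = -247
Score = 4·78 + (-5)·(-247) = 1547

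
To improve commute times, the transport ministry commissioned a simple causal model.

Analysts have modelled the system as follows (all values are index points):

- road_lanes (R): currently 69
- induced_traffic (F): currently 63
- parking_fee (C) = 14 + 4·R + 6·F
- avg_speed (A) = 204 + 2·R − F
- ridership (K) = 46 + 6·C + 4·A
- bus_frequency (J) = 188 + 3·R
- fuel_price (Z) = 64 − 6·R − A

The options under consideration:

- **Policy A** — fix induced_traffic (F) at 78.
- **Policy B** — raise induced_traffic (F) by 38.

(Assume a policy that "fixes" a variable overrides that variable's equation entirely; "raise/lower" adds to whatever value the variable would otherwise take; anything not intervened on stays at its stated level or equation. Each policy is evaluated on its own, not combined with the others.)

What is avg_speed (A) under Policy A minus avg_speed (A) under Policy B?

23

Policy A (F := 78):
  R = 69
  F = 78
  A = 204 + 2·69 − 78 = 264
Policy B (F + 38):
  R = 69
  F = 63 + 38 = 101
  A = 204 + 2·69 − 101 = 241
A: 264 − 241 = 23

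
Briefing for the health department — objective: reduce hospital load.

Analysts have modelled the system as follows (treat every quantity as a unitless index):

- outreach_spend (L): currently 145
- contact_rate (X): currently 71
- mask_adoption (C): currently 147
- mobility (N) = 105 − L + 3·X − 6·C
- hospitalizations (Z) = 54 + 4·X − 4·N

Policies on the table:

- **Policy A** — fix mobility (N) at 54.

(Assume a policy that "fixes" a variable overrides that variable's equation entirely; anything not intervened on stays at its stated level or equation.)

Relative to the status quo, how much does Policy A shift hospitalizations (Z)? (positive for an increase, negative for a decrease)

-3052

Baseline:
  L = 145
  X = 71
  C = 147
  N = 105 − 145 + 3·71 − 6·147 = -709
  Z = 54 + 4·71 − 4·(-709) = 3174
Policy A (N := 54):
  L = 145
  X = 71
  C = 147
  N = 54
  Z = 54 + 4·71 − 4·54 = 122
Change in Z: 122 − 3174 = -3052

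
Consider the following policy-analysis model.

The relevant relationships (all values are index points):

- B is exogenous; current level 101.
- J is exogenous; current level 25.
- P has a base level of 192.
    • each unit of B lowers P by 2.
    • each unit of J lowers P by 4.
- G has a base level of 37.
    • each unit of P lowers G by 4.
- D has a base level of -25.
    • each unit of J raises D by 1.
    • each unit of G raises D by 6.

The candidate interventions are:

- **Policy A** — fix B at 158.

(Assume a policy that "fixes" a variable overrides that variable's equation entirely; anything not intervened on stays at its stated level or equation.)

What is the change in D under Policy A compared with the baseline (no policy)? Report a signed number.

Baseline:
  B = 101
  J = 25
  P = 192 − 2·101 − 4·25 = -110
  G = 37 − 4·(-110) = 477
  D = -25 + 25 + 6·477 = 2862
Policy A (B := 158):
  B = 158
  J = 25
  P = 192 − 2·158 − 4·25 = -224
  G = 37 − 4·(-224) = 933
  D = -25 + 25 + 6·933 = 5598
Change in D: 5598 − 2862 = 2736

2736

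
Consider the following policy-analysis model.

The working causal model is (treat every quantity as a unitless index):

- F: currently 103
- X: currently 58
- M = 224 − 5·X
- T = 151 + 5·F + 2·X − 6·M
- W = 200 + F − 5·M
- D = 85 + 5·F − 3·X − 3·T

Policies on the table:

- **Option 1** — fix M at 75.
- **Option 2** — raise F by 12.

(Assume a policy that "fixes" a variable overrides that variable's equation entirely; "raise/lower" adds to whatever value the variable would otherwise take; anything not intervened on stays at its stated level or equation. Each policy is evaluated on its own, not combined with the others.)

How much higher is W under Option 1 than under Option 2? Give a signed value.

-717

Option 1 (M := 75):
  F = 103
  X = 58
  M = 75
  W = 200 + 103 − 5·75 = -72
Option 2 (F + 12):
  F = 103 + 12 = 115
  X = 58
  M = 224 − 5·58 = -66
  W = 200 + 115 − 5·(-66) = 645
W: -72 − 645 = -717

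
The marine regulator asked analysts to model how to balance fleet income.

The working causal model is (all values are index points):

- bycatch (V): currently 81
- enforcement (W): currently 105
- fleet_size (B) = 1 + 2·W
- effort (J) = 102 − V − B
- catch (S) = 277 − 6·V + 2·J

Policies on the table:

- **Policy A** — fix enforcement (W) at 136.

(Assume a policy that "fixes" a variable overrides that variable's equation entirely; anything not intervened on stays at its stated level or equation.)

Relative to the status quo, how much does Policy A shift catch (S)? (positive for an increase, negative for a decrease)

Baseline:
  V = 81
  W = 105
  B = 1 + 2·105 = 211
  J = 102 − 81 − 211 = -190
  S = 277 − 6·81 + 2·(-190) = -589
Policy A (W := 136):
  V = 81
  W = 136
  B = 1 + 2·136 = 273
  J = 102 − 81 − 273 = -252
  S = 277 − 6·81 + 2·(-252) = -713
Change in S: -713 − (-589) = -124

-124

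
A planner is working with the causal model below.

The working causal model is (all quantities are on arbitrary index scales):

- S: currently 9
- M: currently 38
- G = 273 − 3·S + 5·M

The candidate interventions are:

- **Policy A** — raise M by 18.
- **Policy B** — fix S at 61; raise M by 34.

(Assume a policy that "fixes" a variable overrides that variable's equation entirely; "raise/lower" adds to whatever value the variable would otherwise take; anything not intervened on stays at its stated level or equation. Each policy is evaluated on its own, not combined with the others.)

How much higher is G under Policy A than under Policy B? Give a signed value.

76

Policy A (M + 18):
  S = 9
  M = 38 + 18 = 56
  G = 273 − 3·9 + 5·56 = 526
Policy B (S := 61, M + 34):
  S = 61
  M = 38 + 34 = 72
  G = 273 − 3·61 + 5·72 = 450
G: 526 − 450 = 76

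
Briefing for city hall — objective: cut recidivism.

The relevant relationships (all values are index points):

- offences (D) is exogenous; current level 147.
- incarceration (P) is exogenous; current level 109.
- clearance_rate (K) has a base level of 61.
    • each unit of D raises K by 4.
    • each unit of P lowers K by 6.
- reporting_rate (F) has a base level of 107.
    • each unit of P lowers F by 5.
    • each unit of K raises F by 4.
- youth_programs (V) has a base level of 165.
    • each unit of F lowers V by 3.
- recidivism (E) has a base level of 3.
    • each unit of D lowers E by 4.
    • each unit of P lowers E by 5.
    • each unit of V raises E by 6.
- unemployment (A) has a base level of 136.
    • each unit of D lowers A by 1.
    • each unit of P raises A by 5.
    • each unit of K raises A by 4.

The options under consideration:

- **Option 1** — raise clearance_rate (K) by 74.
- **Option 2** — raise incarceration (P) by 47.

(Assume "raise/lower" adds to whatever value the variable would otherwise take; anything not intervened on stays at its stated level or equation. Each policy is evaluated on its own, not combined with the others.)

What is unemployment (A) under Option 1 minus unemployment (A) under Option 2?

1189

Option 1 (K + 74):
  D = 147
  P = 109
  K = 61 + 4·147 − 6·109 (+74 from intervention) = 69
  A = 136 − 147 + 5·109 + 4·69 = 810
Option 2 (P + 47):
  D = 147
  P = 109 + 47 = 156
  K = 61 + 4·147 − 6·156 = -287
  A = 136 − 147 + 5·156 + 4·(-287) = -379
A: 810 − (-379) = 1189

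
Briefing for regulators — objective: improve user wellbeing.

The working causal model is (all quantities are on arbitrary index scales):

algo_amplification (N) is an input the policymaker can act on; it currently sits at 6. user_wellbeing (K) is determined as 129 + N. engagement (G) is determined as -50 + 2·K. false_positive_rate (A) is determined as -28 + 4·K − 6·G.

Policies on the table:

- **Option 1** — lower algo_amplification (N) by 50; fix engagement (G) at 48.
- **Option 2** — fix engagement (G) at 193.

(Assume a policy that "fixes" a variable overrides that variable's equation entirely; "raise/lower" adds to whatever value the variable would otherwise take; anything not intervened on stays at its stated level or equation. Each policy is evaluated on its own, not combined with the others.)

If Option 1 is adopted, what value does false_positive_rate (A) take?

24

Option 1 (N − 50, G := 48):
  N = 6 − 50 = -44
  K = 129 + (-44) = 85
  G = 48
  A = -28 + 4·85 − 6·48 = 24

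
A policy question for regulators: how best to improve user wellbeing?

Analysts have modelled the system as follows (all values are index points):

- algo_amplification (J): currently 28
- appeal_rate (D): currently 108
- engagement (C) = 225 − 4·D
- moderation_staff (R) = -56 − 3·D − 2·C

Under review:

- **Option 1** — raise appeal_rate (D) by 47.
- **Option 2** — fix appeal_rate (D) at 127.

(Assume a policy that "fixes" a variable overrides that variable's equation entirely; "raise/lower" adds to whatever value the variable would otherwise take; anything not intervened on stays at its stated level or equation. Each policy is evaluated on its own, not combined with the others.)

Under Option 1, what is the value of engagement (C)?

Option 1 (D + 47):
  D = 108 + 47 = 155
  C = 225 − 4·155 = -395

-395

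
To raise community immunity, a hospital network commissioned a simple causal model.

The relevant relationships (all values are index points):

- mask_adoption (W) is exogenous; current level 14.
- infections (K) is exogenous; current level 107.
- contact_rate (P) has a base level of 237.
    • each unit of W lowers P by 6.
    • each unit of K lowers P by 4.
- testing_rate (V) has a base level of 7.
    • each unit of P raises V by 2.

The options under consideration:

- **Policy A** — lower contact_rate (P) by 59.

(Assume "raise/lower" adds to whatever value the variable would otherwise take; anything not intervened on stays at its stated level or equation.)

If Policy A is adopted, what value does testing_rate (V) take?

Policy A (P − 59):
  W = 14
  K = 107
  P = 237 − 6·14 − 4·107 (−59 from intervention) = -334
  V = 7 + 2·(-334) = -661

-661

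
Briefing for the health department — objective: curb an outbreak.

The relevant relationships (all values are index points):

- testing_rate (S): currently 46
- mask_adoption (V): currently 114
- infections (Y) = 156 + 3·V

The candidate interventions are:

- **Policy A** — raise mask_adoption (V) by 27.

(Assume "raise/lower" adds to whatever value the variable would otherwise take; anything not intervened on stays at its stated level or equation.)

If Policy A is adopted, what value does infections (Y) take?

Policy A (V + 27):
  V = 114 + 27 = 141
  Y = 156 + 3·141 = 579

579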